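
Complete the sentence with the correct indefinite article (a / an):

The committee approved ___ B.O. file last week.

The indefinite article is chosen by the initial *sound* of the following word, not its spelling.
The initialism *B.O.* is read letter by letter; the first letter, B, is pronounced /biː/, which begins with a consonant sound.
So the article is *a*: The committee approved a B.O. file last week.

a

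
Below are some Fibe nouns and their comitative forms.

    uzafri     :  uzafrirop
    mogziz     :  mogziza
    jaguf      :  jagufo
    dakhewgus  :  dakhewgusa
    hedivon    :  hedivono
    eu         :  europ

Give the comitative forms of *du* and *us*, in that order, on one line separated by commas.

The pattern is sibilance of the final sound: -a when the stem ends in a sibilant (*mogziz*, *dakhewgus*); -o when the stem ends in a non-sibilant consonant (*jaguf*, *hedivon*); -rop when the stem ends in a vowel (*uzafri*, *eu*).
The final sound of *du* is /u/, which is a vowel, so the suffix is -rop, giving *durop*.
The final sound of *us* is /s/, which is a sibilant, so the suffix is -a, giving *usa*.

durop, usa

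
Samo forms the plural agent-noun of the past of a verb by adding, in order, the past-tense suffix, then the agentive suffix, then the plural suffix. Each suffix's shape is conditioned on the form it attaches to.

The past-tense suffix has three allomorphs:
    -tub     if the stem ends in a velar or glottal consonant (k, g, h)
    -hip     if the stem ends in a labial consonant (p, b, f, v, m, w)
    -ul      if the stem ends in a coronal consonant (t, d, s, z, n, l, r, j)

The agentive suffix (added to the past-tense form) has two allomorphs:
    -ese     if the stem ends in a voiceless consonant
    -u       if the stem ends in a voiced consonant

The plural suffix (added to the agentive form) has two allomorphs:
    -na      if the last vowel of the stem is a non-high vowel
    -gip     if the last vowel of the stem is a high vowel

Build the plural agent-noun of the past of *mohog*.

Since the final consonant of *mohog* is /g/ (velar/glottal), it takes -tub, giving *mohogtub*.
Since the final consonant of the past-tense form *mohogtub* is /b/ (voiced), it takes -u, giving *mohogtubu*.
The last vowel of the agentive form *mohogtubu* is /u/, which is a high vowel, so the plural suffix is -gip, giving *mohogtubugip*.

mohogtubugip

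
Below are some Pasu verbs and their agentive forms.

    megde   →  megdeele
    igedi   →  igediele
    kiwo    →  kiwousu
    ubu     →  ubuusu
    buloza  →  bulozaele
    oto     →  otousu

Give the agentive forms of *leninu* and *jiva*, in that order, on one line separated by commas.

The pattern is rounding harmony: -usu when the last vowel of the stem is a rounded vowel (*kiwo*, *ubu*, *oto*); -ele when the last vowel of the stem is an unrounded vowel (*megde*, *igedi*, *buloza*).
The last vowel of *leninu* is /u/, which is a rounded vowel, so the suffix is -usu, giving *leninuusu*.
*jiva*: last vowel = /a/, an unrounded vowel → -ele → *jivaele*.

leninuusu, jivaele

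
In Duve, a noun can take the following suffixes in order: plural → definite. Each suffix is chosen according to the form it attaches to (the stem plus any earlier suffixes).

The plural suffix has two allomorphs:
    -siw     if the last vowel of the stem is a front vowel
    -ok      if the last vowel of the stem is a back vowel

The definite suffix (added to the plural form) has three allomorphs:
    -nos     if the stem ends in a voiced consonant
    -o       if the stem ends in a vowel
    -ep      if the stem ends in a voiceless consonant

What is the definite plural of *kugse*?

*kugse*: last vowel = /e/, a front vowel → -siw → *kugsesiw*.
Since the final sound of the plural form *kugsesiw* is /w/ (a voiced consonant), it takes -nos, giving *kugsesiwnos*.

kugsesiwnos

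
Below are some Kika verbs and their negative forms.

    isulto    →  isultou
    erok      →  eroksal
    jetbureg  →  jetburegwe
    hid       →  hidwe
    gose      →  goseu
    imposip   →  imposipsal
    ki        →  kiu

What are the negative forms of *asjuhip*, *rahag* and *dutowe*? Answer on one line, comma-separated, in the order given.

asjuhipsal, rahagwe, dutoweu

Looking at the final sound of each stem: -sal when the stem ends in a voiceless consonant (*erok*, *imposip*); -we when the stem ends in a voiced consonant (*jetbureg*, *hid*); -u when the stem ends in a vowel (*isulto*, *gose*, *ki*).
*asjuhip*: final sound = /p/, a voiceless consonant → -sal → *asjuhipsal*.
*rahag*: final sound = /g/, a voiced consonant → -we → *rahagwe*.
The final sound of *dutowe* is /e/, which is a vowel, so the suffix is -u, giving *dutoweu*.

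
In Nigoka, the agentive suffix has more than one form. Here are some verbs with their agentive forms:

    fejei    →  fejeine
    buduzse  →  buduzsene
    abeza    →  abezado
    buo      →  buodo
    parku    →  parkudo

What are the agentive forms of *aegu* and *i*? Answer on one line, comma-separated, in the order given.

aegudo, ine

The suffix is conditioned by the last vowel: -ne when the last vowel of the stem is a front vowel (*fejei*, *buduzse*); -do when the last vowel of the stem is a back vowel (*abeza*, *buo*, *parku*).
*aegu* — last vowel /u/ (a back vowel) → -do → *aegudo*.
*i*: last vowel = /i/, a front vowel → -ne → *ine*.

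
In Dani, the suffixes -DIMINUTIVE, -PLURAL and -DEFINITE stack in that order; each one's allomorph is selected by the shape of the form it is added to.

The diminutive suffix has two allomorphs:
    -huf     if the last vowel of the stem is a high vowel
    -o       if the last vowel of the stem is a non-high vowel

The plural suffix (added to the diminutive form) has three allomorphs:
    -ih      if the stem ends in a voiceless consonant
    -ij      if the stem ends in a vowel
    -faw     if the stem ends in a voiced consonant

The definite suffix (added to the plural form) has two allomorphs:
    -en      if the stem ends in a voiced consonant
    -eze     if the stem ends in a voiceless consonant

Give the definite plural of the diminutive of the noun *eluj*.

elujhufiheze

*eluj* — last vowel /u/ (a high vowel) → -huf → *elujhuf*.
The final sound of the diminutive form *elujhuf* is /f/, which is a voiceless consonant, so the plural suffix is -ih, giving *elujhufih*.
Since the final consonant of the plural form *elujhufih* is /h/ (voiceless), it takes -eze, giving *elujhufiheze*.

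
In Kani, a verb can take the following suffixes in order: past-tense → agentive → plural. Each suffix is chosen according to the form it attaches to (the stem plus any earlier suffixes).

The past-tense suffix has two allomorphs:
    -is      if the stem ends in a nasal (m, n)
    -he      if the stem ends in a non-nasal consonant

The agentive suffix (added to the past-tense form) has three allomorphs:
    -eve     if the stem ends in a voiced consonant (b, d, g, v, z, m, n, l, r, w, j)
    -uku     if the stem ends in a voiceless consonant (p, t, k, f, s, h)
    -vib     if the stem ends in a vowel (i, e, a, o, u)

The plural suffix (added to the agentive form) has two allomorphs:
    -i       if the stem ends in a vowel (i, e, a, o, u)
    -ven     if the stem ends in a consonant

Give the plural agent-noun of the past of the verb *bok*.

bokhevibven

Since the final consonant of *bok* is /k/ (non-nasal), it takes -he, giving *bokhe*.
The past-tense form *bokhe* — final sound /e/ (a vowel) → -vib → *bokhevib*.
Since the final sound of the agentive form *bokhevib* is /b/ (a consonant), it takes -ven, giving *bokhevibven*.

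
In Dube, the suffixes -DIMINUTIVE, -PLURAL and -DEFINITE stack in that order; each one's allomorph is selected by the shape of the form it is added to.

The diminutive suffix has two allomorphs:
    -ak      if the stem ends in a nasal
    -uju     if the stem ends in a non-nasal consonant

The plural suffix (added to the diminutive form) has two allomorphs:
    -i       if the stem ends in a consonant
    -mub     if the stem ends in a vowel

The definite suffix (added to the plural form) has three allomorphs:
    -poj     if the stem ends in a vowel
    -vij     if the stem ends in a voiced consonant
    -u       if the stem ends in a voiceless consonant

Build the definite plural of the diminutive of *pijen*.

*pijen* — final consonant /n/ (a nasal) → -ak → *pijenak*.
The diminutive form *pijenak* — final sound /k/ (a consonant) → -i → *pijenaki*.
The plural form *pijenaki* — final sound /i/ (a vowel) → -poj → *pijenakipoj*.

pijenakipoj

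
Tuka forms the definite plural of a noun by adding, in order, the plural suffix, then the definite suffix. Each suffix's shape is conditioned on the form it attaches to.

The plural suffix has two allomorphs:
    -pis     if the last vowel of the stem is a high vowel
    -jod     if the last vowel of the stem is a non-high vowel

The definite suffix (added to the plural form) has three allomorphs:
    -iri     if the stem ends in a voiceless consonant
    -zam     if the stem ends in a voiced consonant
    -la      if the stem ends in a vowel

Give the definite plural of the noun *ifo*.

Since the last vowel of *ifo* is /o/ (a non-high vowel), it takes -jod, giving *ifojod*.
The plural form *ifojod*: final sound = /d/, a voiced consonant → -zam → *ifojodzam*.

ifojodzam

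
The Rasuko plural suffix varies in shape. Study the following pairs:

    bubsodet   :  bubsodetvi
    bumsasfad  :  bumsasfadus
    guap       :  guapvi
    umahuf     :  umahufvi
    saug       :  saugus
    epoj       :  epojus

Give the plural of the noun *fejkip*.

fejkipvi

The alternation tracks the final consonant of the stem — -vi when the stem ends in a voiceless consonant (*bubsodet*, *guap*, *umahuf*); -us when the stem ends in a voiced consonant (*bumsasfad*, *saug*, *epoj*).
*fejkip* — final consonant /p/ (voiceless) → -vi → *fejkipvi*.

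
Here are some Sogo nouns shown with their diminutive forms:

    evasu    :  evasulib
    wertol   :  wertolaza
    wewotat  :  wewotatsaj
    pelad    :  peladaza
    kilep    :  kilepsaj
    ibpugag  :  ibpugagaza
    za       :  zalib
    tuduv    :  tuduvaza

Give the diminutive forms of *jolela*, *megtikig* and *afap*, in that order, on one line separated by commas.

jolelalib, megtikigaza, afapsaj

The suffix is conditioned by the final sound: -saj when the stem ends in a voiceless consonant (*wewotat*, *kilep*); -aza when the stem ends in a voiced consonant (*wertol*, *pelad*, *ibpugag*, *tuduv*); -lib when the stem ends in a vowel (*evasu*, *za*).
The final sound of *jolela* is /a/, which is a vowel, so the suffix is -lib, giving *jolelalib*.
*megtikig*: final sound = /g/, a voiced consonant → -aza → *megtikigaza*.
The final sound of *afap* is /p/, which is a voiceless consonant, so the suffix is -saj, giving *afapsaj*.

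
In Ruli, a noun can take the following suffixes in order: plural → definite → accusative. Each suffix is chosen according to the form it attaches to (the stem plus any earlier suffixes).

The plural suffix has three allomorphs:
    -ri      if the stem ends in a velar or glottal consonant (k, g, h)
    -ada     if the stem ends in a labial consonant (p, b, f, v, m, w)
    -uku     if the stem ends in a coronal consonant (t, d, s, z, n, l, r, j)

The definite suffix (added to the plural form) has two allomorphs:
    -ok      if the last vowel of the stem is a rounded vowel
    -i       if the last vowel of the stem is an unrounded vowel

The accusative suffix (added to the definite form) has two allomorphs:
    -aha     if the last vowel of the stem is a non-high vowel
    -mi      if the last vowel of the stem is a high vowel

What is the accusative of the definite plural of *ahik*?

Since the final consonant of *ahik* is /k/ (velar/glottal), it takes -ri, giving *ahikri*.
The last vowel of the plural form *ahikri* is /i/, which is an unrounded vowel, so the definite suffix is -i, giving *ahikrii*.
The definite form *ahikrii*: last vowel = /i/, a high vowel → -mi → *ahikriimi*.

ahikriimi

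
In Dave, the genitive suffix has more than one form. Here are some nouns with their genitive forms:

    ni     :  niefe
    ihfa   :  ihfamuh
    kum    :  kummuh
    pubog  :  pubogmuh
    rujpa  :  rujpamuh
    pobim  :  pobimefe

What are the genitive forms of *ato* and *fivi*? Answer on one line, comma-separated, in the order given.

atomuh, fiviefe

The pattern is front/back vowel harmony: -efe when the last vowel of the stem is a front vowel (*ni*, *pobim*); -muh when the last vowel of the stem is a back vowel (*ihfa*, *kum*, *pubog*, *rujpa*).
*ato*: last vowel = /o/, a back vowel → -muh → *atomuh*.
*fivi*: last vowel = /i/, a front vowel → -efe → *fiviefe*.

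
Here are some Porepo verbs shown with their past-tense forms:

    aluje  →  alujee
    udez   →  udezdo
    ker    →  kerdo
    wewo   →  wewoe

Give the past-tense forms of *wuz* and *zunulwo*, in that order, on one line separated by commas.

The alternation tracks the final sound of the stem — -do when the stem ends in a consonant (*udez*, *ker*); -e when the stem ends in a vowel (*aluje*, *wewo*).
*wuz*: final sound = /z/, a consonant → -do → *wuzdo*.
*zunulwo* — final sound /o/ (a vowel) → -e → *zunulwoe*.

wuzdo, zunulwoe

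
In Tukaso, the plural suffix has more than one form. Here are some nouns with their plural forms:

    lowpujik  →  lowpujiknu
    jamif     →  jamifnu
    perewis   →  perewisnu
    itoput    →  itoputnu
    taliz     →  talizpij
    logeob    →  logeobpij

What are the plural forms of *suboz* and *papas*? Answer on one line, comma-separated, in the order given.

subozpij, papasnu

The alternation tracks the final consonant of the stem — -nu when the stem ends in a voiceless consonant (*lowpujik*, *jamif*, *perewis*, *itoput*); -pij when the stem ends in a voiced consonant (*taliz*, *logeob*).
*suboz* — final consonant /z/ (voiced) → -pij → *subozpij*.
Since the final consonant of *papas* is /s/ (voiceless), it takes -nu, giving *papasnu*.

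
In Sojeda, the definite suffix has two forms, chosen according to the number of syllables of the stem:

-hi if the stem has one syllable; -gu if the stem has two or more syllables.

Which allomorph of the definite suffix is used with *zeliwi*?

-gu

*zeliwi* (3 syllables) → -gu.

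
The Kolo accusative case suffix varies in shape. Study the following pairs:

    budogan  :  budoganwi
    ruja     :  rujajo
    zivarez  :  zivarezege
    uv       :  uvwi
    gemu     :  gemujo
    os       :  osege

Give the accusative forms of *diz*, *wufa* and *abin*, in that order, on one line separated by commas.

dizege, wufajo, abinwi

The alternation tracks the final sound of the stem — -ege when the stem ends in a sibilant (*zivarez*, *os*); -wi when the stem ends in a non-sibilant consonant (*budogan*, *uv*); -jo when the stem ends in a vowel (*ruja*, *gemu*).
*diz*: final sound = /z/, a sibilant → -ege → *dizege*.
The final sound of *wufa* is /a/, which is a vowel, so the suffix is -jo, giving *wufajo*.
The final sound of *abin* is /n/, which is a non-sibilant consonant, so the suffix is -wi, giving *abinwi*.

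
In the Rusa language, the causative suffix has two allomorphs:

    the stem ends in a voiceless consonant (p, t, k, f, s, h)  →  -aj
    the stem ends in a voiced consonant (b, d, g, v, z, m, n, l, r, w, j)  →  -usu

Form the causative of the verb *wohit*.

wohitaj

*wohit* — final consonant /t/ (voiceless) → -aj → *wohitaj*.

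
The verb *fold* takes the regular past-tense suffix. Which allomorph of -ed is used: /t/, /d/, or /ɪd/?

The stem *fold* ends in /t/ or /d/.
The -ed suffix is realized as /ɪd/ after /t, d/; as /t/ after other voiceless consonants; and as /d/ after other voiced sounds.
So -ed on *fold* is pronounced /ɪd/.

/ɪd/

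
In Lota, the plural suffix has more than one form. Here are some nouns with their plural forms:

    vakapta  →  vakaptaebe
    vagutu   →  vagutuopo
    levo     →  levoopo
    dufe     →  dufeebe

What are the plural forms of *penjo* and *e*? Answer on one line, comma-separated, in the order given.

The pattern is rounding harmony: -opo when the last vowel of the stem is a rounded vowel (*vagutu*, *levo*); -ebe when the last vowel of the stem is an unrounded vowel (*vakapta*, *dufe*).
*penjo* — last vowel /o/ (a rounded vowel) → -opo → *penjoopo*.
*e* — last vowel /e/ (an unrounded vowel) → -ebe → *eebe*.

penjoopo, eebe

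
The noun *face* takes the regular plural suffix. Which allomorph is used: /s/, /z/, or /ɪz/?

The stem *face* ends in a sibilant (/s, z, ʃ, ʒ, tʃ, dʒ/).
The plural suffix surfaces as /ɪz/ after sibilants, /s/ after other voiceless consonants, and /z/ after other voiced sounds.
So the plural -s on *face* is pronounced /ɪz/.

/ɪz/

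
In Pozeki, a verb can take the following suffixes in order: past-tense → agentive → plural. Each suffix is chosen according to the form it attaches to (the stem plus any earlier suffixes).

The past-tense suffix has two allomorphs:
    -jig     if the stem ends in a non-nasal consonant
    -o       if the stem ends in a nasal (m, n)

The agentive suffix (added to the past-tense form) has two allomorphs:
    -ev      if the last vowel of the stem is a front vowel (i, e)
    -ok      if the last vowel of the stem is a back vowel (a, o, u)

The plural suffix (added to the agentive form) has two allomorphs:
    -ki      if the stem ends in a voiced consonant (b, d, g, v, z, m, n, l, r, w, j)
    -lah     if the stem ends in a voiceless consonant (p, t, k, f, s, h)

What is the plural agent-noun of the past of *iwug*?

The final consonant of *iwug* is /g/, which is non-nasal, so the past-tense suffix is -jig, giving *iwugjig*.
The past-tense form *iwugjig* — last vowel /i/ (a front vowel) → -ev → *iwugjigev*.
The agentive form *iwugjigev* — final consonant /v/ (voiced) → -ki → *iwugjigevki*.

iwugjigevki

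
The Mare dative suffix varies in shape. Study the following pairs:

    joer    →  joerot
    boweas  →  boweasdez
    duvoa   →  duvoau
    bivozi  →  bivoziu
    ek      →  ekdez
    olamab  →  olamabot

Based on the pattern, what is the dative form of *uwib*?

uwibot

The suffix is conditioned by the final sound: -dez when the stem ends in a voiceless consonant (*boweas*, *ek*); -ot when the stem ends in a voiced consonant (*joer*, *olamab*); -u when the stem ends in a vowel (*duvoa*, *bivozi*).
The final sound of *uwib* is /b/, which is a voiced consonant, so the suffix is -ot, giving *uwibot*.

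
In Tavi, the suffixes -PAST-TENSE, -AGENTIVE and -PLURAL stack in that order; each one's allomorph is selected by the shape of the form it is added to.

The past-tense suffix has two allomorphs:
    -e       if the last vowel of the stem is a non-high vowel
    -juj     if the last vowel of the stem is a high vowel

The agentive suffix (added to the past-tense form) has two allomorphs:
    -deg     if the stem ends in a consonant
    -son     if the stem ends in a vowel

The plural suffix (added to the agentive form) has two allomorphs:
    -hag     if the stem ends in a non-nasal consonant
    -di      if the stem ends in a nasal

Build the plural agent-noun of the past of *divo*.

divoesondi

*divo* — last vowel /o/ (a non-high vowel) → -e → *divoe*.
The final sound of the past-tense form *divoe* is /e/, which is a vowel, so the agentive suffix is -son, giving *divoeson*.
The final consonant of the agentive form *divoeson* is /n/, which is a nasal, so the plural suffix is -di, giving *divoesondi*.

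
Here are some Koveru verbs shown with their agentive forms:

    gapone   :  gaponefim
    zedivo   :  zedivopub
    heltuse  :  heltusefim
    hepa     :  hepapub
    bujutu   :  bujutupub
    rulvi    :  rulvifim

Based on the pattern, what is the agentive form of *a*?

apub

The alternation tracks the last vowel of the stem — -fim when the last vowel of the stem is a front vowel (*gapone*, *heltuse*, *rulvi*); -pub when the last vowel of the stem is a back vowel (*zedivo*, *hepa*, *bujutu*).
Since the last vowel of *a* is /a/ (a back vowel), it takes -pub, giving *apub*.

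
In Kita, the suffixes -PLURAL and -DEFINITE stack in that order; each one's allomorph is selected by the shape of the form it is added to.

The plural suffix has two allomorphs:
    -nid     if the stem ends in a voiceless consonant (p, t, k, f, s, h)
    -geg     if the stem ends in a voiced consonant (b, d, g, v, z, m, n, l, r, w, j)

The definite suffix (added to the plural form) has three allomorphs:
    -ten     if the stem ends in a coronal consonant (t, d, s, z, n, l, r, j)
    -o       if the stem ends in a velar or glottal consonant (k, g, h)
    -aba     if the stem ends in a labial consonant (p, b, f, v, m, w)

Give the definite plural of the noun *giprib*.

gipribgego

*giprib* — final consonant /b/ (voiced) → -geg → *gipribgeg*.
The plural form *gipribgeg*: final consonant = /g/, velar/glottal → -o → *gipribgego*.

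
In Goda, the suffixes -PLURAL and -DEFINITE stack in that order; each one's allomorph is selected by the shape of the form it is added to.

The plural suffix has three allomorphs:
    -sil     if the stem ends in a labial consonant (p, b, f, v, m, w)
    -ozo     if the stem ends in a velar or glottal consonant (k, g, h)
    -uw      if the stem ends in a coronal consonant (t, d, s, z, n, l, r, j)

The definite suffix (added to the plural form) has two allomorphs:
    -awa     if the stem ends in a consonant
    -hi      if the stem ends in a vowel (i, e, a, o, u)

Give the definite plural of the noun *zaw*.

Since the final consonant of *zaw* is /w/ (labial), it takes -sil, giving *zawsil*.
The plural form *zawsil*: final sound = /l/, a consonant → -awa → *zawsilawa*.

zawsilawa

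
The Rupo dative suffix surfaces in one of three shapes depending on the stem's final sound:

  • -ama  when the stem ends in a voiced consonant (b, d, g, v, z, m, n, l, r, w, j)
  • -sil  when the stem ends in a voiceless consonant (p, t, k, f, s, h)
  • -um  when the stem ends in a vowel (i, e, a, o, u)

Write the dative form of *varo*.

The final sound of *varo* is /o/, which is a vowel, so the suffix is -um, giving *varoum*.

varoum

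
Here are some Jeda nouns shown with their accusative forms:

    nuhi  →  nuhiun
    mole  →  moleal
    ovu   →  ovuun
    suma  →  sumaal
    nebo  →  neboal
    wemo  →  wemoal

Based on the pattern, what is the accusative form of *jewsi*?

The pattern is height harmony: -un when the last vowel of the stem is a high vowel (*nuhi*, *ovu*); -al when the last vowel of the stem is a non-high vowel (*mole*, *suma*, *nebo*, *wemo*).
*jewsi*: last vowel = /i/, a high vowel → -un → *jewsiun*.

jewsiun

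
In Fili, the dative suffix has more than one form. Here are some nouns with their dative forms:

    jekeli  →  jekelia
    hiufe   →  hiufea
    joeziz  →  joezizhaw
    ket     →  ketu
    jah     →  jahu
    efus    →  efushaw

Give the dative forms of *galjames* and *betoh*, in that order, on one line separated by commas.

The alternation tracks the final sound of the stem — -haw when the stem ends in a sibilant (*joeziz*, *efus*); -u when the stem ends in a non-sibilant consonant (*ket*, *jah*); -a when the stem ends in a vowel (*jekeli*, *hiufe*).
*galjames*: final sound = /s/, a sibilant → -haw → *galjameshaw*.
*betoh*: final sound = /h/, a non-sibilant consonant → -u → *betohu*.

galjameshaw, betohu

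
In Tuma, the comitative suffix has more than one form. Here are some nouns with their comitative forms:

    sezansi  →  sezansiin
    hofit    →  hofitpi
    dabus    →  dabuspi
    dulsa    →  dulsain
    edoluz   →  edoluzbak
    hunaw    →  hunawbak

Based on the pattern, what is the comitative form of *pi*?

piin

Looking at the final sound of each stem: -pi when the stem ends in a voiceless consonant (*hofit*, *dabus*); -bak when the stem ends in a voiced consonant (*edoluz*, *hunaw*); -in when the stem ends in a vowel (*sezansi*, *dulsa*).
The final sound of *pi* is /i/, which is a vowel, so the suffix is -in, giving *piin*.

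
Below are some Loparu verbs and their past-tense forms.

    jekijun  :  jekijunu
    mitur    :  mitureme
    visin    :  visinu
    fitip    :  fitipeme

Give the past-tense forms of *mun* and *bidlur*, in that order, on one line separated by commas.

The pattern is nasality of the final consonant: -u when the stem ends in a nasal (*jekijun*, *visin*); -eme when the stem ends in a non-nasal consonant (*mitur*, *fitip*).
*mun* — final consonant /n/ (a nasal) → -u → *munu*.
*bidlur* — final consonant /r/ (non-nasal) → -eme → *bidlureme*.

munu, bidlureme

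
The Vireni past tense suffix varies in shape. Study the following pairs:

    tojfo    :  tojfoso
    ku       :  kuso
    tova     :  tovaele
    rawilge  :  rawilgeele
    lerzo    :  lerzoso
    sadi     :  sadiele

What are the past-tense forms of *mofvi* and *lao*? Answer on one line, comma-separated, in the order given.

The alternation tracks the last vowel of the stem — -so when the last vowel of the stem is a rounded vowel (*tojfo*, *ku*, *lerzo*); -ele when the last vowel of the stem is an unrounded vowel (*tova*, *rawilge*, *sadi*).
The last vowel of *mofvi* is /i/, which is an unrounded vowel, so the suffix is -ele, giving *mofviele*.
*lao* — last vowel /o/ (a rounded vowel) → -so → *laoso*.

mofviele, laoso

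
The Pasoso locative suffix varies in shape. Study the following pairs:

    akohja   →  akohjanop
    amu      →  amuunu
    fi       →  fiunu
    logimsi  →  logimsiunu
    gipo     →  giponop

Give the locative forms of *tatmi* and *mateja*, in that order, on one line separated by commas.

The pattern is height harmony: -unu when the last vowel of the stem is a high vowel (*amu*, *fi*, *logimsi*); -nop when the last vowel of the stem is a non-high vowel (*akohja*, *gipo*).
Since the last vowel of *tatmi* is /i/ (a high vowel), it takes -unu, giving *tatmiunu*.
Since the last vowel of *mateja* is /a/ (a non-high vowel), it takes -nop, giving *matejanop*.

tatmiunu, matejanop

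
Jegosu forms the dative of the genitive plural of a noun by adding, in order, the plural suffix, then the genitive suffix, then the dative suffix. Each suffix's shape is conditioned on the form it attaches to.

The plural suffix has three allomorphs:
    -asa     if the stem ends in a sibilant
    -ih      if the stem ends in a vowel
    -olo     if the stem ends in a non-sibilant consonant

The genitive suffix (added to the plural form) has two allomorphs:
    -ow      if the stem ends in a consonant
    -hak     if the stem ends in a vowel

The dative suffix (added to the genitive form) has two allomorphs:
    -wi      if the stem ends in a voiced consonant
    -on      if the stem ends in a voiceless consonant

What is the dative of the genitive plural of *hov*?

hovolohakon

The final sound of *hov* is /v/, which is a non-sibilant consonant, so the plural suffix is -olo, giving *hovolo*.
Since the final sound of the plural form *hovolo* is /o/ (a vowel), it takes -hak, giving *hovolohak*.
The final consonant of the genitive form *hovolohak* is /k/, which is voiceless, so the dative suffix is -on, giving *hovolohakon*.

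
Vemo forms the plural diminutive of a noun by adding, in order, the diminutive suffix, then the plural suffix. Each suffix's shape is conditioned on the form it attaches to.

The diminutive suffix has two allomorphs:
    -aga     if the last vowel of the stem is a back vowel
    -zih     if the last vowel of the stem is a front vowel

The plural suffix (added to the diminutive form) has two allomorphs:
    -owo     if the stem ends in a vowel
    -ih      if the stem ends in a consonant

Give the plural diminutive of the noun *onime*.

Since the last vowel of *onime* is /e/ (a front vowel), it takes -zih, giving *onimezih*.
The final sound of the diminutive form *onimezih* is /h/, which is a consonant, so the plural suffix is -ih, giving *onimezihih*.

onimezihih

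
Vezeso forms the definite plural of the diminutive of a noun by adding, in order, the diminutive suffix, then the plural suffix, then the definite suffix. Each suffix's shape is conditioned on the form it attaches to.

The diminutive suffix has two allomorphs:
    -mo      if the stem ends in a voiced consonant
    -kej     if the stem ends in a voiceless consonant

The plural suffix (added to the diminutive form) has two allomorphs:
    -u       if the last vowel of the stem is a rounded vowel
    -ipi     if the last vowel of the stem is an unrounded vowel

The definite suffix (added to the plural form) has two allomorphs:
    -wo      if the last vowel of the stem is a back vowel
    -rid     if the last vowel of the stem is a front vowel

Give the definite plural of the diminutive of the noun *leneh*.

lenehkejipirid

*leneh*: final consonant = /h/, voiceless → -kej → *lenehkej*.
The last vowel of the diminutive form *lenehkej* is /e/, which is an unrounded vowel, so the plural suffix is -ipi, giving *lenehkejipi*.
The plural form *lenehkejipi*: last vowel = /i/, a front vowel → -rid → *lenehkejipirid*.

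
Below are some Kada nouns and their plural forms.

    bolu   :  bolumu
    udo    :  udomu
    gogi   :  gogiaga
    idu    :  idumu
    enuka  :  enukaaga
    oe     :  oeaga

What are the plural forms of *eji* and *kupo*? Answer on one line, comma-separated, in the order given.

ejiaga, kupomu

The suffix is conditioned by the last vowel: -mu when the last vowel of the stem is a rounded vowel (*bolu*, *udo*, *idu*); -aga when the last vowel of the stem is an unrounded vowel (*gogi*, *enuka*, *oe*).
*eji* — last vowel /i/ (an unrounded vowel) → -aga → *ejiaga*.
*kupo*: last vowel = /o/, a rounded vowel → -mu → *kupomu*.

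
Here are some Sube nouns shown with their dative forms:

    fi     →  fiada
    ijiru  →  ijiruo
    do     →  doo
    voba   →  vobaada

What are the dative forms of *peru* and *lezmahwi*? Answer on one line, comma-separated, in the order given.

peruo, lezmahwiada

The pattern is rounding harmony: -o when the last vowel of the stem is a rounded vowel (*ijiru*, *do*); -ada when the last vowel of the stem is an unrounded vowel (*fi*, *voba*).
Since the last vowel of *peru* is /u/ (a rounded vowel), it takes -o, giving *peruo*.
The last vowel of *lezmahwi* is /i/, which is an unrounded vowel, so the suffix is -ada, giving *lezmahwiada*.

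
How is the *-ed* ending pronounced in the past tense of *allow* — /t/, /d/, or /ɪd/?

/d/

The stem *allow* ends in a voiced sound other than /d/.
The -ed suffix is realized as /ɪd/ after /t, d/; as /t/ after other voiceless consonants; and as /d/ after other voiced sounds.
So -ed on *allow* is pronounced /d/.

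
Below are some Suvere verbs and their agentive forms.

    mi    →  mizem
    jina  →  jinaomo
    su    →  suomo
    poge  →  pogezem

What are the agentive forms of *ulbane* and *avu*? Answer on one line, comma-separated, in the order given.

ulbanezem, avuomo

The alternation tracks the last vowel of the stem — -zem when the last vowel of the stem is a front vowel (*mi*, *poge*); -omo when the last vowel of the stem is a back vowel (*jina*, *su*).
*ulbane* — last vowel /e/ (a front vowel) → -zem → *ulbanezem*.
The last vowel of *avu* is /u/, which is a back vowel, so the suffix is -omo, giving *avuomo*.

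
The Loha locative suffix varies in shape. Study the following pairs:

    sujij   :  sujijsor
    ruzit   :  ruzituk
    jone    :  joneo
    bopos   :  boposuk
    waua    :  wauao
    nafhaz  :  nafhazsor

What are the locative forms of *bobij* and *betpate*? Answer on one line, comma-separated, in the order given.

bobijsor, betpateo

Looking at the final sound of each stem: -uk when the stem ends in a voiceless consonant (*ruzit*, *bopos*); -sor when the stem ends in a voiced consonant (*sujij*, *nafhaz*); -o when the stem ends in a vowel (*jone*, *waua*).
The final sound of *bobij* is /j/, which is a voiced consonant, so the suffix is -sor, giving *bobijsor*.
Since the final sound of *betpate* is /e/ (a vowel), it takes -o, giving *betpateo*.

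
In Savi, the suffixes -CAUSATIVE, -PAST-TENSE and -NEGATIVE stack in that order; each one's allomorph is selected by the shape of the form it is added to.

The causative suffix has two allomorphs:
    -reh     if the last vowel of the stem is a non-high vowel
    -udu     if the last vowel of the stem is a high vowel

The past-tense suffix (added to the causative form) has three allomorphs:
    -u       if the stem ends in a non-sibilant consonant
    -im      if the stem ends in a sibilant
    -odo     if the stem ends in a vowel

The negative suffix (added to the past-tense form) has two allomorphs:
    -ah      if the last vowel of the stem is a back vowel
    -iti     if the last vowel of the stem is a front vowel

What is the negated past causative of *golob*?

golobrehuah

The last vowel of *golob* is /o/, which is a non-high vowel, so the causative suffix is -reh, giving *golobreh*.
The causative form *golobreh* — final sound /h/ (a non-sibilant consonant) → -u → *golobrehu*.
Since the last vowel of the past-tense form *golobrehu* is /u/ (a back vowel), it takes -ah, giving *golobrehuah*.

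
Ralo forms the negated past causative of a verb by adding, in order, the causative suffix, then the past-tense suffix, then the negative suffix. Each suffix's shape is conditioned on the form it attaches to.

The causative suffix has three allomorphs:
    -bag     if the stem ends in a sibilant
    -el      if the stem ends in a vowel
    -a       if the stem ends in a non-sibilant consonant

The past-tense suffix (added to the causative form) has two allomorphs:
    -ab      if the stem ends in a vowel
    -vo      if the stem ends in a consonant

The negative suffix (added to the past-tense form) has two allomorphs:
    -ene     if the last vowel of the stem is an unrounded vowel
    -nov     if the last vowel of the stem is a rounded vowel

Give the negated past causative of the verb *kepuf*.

Since the final sound of *kepuf* is /f/ (a non-sibilant consonant), it takes -a, giving *kepufa*.
Since the final sound of the causative form *kepufa* is /a/ (a vowel), it takes -ab, giving *kepufaab*.
The past-tense form *kepufaab*: last vowel = /a/, an unrounded vowel → -ene → *kepufaabene*.

kepufaabene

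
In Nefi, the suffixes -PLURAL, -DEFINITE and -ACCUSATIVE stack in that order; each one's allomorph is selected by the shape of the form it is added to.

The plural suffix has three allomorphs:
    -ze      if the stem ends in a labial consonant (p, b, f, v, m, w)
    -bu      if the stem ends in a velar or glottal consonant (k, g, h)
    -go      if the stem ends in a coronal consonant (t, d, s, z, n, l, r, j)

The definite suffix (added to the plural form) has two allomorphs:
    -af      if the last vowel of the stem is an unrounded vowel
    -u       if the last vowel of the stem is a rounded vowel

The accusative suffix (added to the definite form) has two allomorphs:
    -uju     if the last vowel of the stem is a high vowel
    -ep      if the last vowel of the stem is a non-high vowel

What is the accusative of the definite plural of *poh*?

*poh* — final consonant /h/ (velar/glottal) → -bu → *pohbu*.
The plural form *pohbu* — last vowel /u/ (a rounded vowel) → -u → *pohbuu*.
The definite form *pohbuu* — last vowel /u/ (a high vowel) → -uju → *pohbuuuju*.

pohbuuuju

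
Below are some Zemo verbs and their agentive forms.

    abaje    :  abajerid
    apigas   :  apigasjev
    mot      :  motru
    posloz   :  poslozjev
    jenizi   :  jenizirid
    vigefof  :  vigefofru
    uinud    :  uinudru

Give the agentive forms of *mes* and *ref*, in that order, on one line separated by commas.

mesjev, refru

The alternation tracks the final sound of the stem — -jev when the stem ends in a sibilant (*apigas*, *posloz*); -ru when the stem ends in a non-sibilant consonant (*mot*, *vigefof*, *uinud*); -rid when the stem ends in a vowel (*abaje*, *jenizi*).
Since the final sound of *mes* is /s/ (a sibilant), it takes -jev, giving *mesjev*.
The final sound of *ref* is /f/, which is a non-sibilant consonant, so the suffix is -ru, giving *refru*.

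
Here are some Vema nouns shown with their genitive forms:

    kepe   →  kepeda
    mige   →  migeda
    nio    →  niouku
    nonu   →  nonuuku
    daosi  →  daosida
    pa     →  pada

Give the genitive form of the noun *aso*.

The alternation tracks the last vowel of the stem — -uku when the last vowel of the stem is a rounded vowel (*nio*, *nonu*); -da when the last vowel of the stem is an unrounded vowel (*kepe*, *mige*, *daosi*, *pa*).
*aso* — last vowel /o/ (a rounded vowel) → -uku → *asouku*.

asouku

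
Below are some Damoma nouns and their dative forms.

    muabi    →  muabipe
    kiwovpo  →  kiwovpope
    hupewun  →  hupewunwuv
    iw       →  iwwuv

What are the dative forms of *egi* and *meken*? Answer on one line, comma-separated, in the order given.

egipe, mekenwuv

The suffix is conditioned by the final sound: -wuv when the stem ends in a consonant (*hupewun*, *iw*); -pe when the stem ends in a vowel (*muabi*, *kiwovpo*).
The final sound of *egi* is /i/, which is a vowel, so the suffix is -pe, giving *egipe*.
Since the final sound of *meken* is /n/ (a consonant), it takes -wuv, giving *mekenwuv*.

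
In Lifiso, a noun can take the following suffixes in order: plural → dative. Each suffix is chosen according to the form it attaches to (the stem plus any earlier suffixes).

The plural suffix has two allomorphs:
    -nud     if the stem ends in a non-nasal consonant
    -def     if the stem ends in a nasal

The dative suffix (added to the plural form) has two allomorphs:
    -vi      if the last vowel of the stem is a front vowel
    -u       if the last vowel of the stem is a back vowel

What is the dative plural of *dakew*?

dakewnudu

*dakew* — final consonant /w/ (non-nasal) → -nud → *dakewnud*.
The last vowel of the plural form *dakewnud* is /u/, which is a back vowel, so the dative suffix is -u, giving *dakewnudu*.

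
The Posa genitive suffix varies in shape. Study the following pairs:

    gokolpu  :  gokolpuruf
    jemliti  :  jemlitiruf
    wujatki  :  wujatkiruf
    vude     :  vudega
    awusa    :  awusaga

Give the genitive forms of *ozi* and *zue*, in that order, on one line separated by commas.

oziruf, zuega

The alternation tracks the last vowel of the stem — -ruf when the last vowel of the stem is a high vowel (*gokolpu*, *jemliti*, *wujatki*); -ga when the last vowel of the stem is a non-high vowel (*vude*, *awusa*).
*ozi*: last vowel = /i/, a high vowel → -ruf → *oziruf*.
*zue* — last vowel /e/ (a non-high vowel) → -ga → *zuega*.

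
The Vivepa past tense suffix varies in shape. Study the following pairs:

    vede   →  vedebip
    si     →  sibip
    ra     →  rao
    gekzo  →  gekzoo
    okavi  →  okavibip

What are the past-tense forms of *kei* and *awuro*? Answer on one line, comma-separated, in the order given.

keibip, awuroo

Looking at the last vowel of each stem: -bip when the last vowel of the stem is a front vowel (*vede*, *si*, *okavi*); -o when the last vowel of the stem is a back vowel (*ra*, *gekzo*).
Since the last vowel of *kei* is /i/ (a front vowel), it takes -bip, giving *keibip*.
*awuro* — last vowel /o/ (a back vowel) → -o → *awuroo*.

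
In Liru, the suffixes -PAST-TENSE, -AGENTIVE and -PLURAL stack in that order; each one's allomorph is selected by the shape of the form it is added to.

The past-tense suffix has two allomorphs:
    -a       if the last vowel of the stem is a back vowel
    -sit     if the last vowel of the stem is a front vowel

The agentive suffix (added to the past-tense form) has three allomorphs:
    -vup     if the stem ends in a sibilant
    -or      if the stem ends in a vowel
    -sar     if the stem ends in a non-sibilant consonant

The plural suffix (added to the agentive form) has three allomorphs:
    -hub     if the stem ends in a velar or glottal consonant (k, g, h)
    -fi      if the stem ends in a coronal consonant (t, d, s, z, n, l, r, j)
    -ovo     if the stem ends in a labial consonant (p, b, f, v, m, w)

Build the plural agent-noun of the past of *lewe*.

The last vowel of *lewe* is /e/, which is a front vowel, so the past-tense suffix is -sit, giving *lewesit*.
The final sound of the past-tense form *lewesit* is /t/, which is a non-sibilant consonant, so the agentive suffix is -sar, giving *lewesitsar*.
The agentive form *lewesitsar*: final consonant = /r/, coronal → -fi → *lewesitsarfi*.

lewesitsarfi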